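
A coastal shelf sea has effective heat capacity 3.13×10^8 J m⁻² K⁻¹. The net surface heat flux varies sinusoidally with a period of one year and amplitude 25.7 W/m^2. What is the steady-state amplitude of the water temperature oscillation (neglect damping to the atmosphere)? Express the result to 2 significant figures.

Areal heat capacity C = 3.13×10^8 J m⁻² K⁻¹ (given).
Angular frequency ω = 2π / T = 2π / 3.15×10^7 s = 1.99×10^-7 s⁻¹.
Cω = 3.13×10^8 × 1.99×10^-7 = 62.4 W/(m²·K).
Amplitude A = F₀ / (Cω) = 25.7 / 62.4 = 0.412 K.

0.41 K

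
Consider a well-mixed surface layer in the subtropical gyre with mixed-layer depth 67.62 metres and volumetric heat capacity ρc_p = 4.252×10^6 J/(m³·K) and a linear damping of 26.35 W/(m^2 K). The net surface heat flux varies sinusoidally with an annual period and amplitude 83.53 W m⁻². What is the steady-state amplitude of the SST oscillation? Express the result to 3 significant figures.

1.32 K

Areal heat capacity C = ρc_p × D = 4.252×10^6 × 67.62 = 2.88×10^8 J/(m²·K).
Angular frequency ω = 2π / T = 2π / 3.15×10^7 s = 1.99×10^-7 s⁻¹.
√((Cω)² + λ²) = √((57.3)² + 26.35²) = 63.1 W/(m²·K).
Amplitude A = F₀ / √((Cω)²+λ²) = 83.53 / 63.1 = 1.32 K.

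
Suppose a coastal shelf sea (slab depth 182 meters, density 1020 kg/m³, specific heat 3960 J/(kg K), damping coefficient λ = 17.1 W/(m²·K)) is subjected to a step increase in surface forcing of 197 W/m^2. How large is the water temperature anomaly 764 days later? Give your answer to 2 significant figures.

Areal heat capacity C = ρ c_p D = 1020 × 3960 × 182 = 7.35×10^8 J/(m^2 K).
τ = C / λ = 7.35×10^8 / 17.1 = 4.30×10^7 s.
Equilibrium anomaly ΔT_eq = F / λ = 197 / 17.1 = 11.5 K.
t = 764 days = 6.60×10^7 s, so t/τ = 1.54.
ΔT(t) = ΔT_eq (1 − e^(−t/τ)) = 11.5 × (1 − e^−1.54) = 9.04 K.

9.0 K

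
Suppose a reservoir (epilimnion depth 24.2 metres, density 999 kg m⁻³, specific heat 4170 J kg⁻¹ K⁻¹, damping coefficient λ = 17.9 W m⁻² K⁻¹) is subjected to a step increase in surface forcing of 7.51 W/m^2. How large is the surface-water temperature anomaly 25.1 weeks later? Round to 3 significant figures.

0.391 K

Areal heat capacity C = ρ c_p D = 999 × 4170 × 24.2 = 1.01×10^8 J/(m^2 K).
τ = C / λ = 1.01×10^8 / 17.9 = 5.63×10^6 s.
Equilibrium anomaly ΔT_eq = F / λ = 7.51 / 17.9 = 0.420 K.
t = 25.1 weeks = 1.52×10^7 s, so t/τ = 2.70.
ΔT(t) = ΔT_eq (1 − e^(−t/τ)) = 0.420 × (1 − e^−2.70) = 0.391 K.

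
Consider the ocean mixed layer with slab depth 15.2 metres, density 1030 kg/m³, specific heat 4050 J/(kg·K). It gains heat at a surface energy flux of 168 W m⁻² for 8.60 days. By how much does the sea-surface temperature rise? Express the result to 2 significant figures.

2.0 K

Areal heat capacity C = ρ c_p D = 1030 × 4050 × 15.2 = 6.34×10^7 J m⁻² K⁻¹.
Net heat input Q = F Δt = 168 × (8.60 days × 86400 s/day) = 1.25×10^8 J/m².
ΔT = Q / C = 1.25×10^8 / 6.34×10^7 = 1.97 K.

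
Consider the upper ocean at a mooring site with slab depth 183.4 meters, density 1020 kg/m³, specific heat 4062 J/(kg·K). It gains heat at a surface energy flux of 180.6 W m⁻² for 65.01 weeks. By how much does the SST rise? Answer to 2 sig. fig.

Areal heat capacity C = ρ c_p D = 1020 × 4062 × 183.4 = 7.60×10^8 J/(m²·K).
Net heat input Q = F Δt = 180.6 × (65.01 weeks × 6.048×10^5 s/week) = 7.10×10^9 J/m².
ΔT = Q / C = 7.10×10^9 / 7.60×10^8 = 9.34 K.

9.3 K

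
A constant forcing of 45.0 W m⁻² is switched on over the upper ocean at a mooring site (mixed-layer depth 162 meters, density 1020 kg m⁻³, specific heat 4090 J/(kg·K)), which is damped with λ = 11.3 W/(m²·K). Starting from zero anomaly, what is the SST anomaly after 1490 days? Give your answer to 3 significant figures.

3.52 K

Areal heat capacity C = ρ c_p D = 1020 × 4090 × 162 = 6.76×10^8 J m⁻² K⁻¹.
τ = C / λ = 6.76×10^8 / 11.3 = 5.98×10^7 s.
Equilibrium anomaly ΔT_eq = F / λ = 45.0 / 11.3 = 3.98 K.
t = 1490 days = 1.29×10^8 s, so t/τ = 2.15.
ΔT(t) = ΔT_eq (1 − e^(−t/τ)) = 3.98 × (1 − e^−2.15) = 3.52 K.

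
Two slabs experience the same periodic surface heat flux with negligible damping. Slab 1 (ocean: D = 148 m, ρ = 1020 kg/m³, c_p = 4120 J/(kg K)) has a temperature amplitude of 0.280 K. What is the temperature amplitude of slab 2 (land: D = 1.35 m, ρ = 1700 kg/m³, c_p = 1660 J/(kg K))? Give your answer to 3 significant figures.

45.7 K

C_ocean = 6.22×10^8 J/(m²·K); C_land = 3.81×10^6 J/(m²·K).
A ∝ 1/C ⇒ A_land = A_ocean × C_ocean/C_land = 0.280 × 163 = 45.7 K.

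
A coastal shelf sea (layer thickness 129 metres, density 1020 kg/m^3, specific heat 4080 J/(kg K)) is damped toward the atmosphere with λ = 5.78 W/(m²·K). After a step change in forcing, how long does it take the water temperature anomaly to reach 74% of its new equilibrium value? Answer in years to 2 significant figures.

Areal heat capacity C = ρ c_p D = 1020 × 4080 × 129 = 5.37×10^8 J m⁻² K⁻¹.
τ = C / λ = 5.37×10^8 / 5.78 = 9.29×10^7 s.
Fraction reached: 1 − e^(−t/τ) = 0.74 ⇒ t = −τ ln(1 − 0.74) = τ × 1.35.
t = 1.25×10^8 s = 3.96 years.

4.0 years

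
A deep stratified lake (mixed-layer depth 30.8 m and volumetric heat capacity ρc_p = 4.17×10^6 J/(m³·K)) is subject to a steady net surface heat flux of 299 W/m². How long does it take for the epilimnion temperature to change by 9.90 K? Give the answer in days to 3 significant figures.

Areal heat capacity C = ρc_p × D = 4.17×10^6 × 30.8 = 1.28×10^8 J m⁻² K⁻¹.
Time required: Δt = C ΔT / F = 1.28×10^8 × 9.90 / 299 = 4.25×10^6 s.
In days: 4.25×10^6 s / (86400 s/day) = 49.2 days.

49.2 days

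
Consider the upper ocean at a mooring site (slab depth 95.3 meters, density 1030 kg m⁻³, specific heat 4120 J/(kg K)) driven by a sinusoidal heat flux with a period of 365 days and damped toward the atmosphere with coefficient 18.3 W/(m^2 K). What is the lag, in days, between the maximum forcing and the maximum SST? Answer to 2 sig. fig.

78 days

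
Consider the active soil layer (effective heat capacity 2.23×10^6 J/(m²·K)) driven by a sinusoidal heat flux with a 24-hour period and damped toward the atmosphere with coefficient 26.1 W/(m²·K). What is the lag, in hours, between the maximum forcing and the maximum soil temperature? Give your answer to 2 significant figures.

Areal heat capacity C = 2.23×10^6 J/(m²·K) (given).
ω = 2π / 86400 s = 7.27×10^-5 s⁻¹.
Phase lag φ = arctan(Cω/λ) = arctan(162/26.1) = 1.41 rad.
Time lag = φ / ω = 1.41 / 7.27×10^-5 = 19400 s = 5.39 hours.

5.4 hours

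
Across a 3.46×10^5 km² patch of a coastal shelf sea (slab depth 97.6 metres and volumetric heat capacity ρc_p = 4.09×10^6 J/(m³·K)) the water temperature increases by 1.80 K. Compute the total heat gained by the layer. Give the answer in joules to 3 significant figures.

Areal heat capacity C = ρc_p × D = 4.09×10^6 × 97.6 = 3.99×10^8 J/(m^2 K).
Heat per unit area: q = C ΔT = 3.99×10^8 × 1.80 = 7.19×10^8 J/m².
Total heat: Q = q × A = 7.19×10^8 × (3.46×10^5 × 10⁶ m²) = 2.49×10^20 J.

2.49×10^20 J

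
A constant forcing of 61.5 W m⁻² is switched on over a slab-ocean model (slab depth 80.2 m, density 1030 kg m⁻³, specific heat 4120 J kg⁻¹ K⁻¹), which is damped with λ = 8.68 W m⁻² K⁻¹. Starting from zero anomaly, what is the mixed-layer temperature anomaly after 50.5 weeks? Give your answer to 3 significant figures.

Areal heat capacity C = ρ c_p D = 1030 × 4120 × 80.2 = 3.40×10^8 J m⁻² K⁻¹.
τ = C / λ = 3.40×10^8 / 8.68 = 3.92×10^7 s.
Equilibrium anomaly ΔT_eq = F / λ = 61.5 / 8.68 = 7.09 K.
t = 50.5 weeks = 3.05×10^7 s, so t/τ = 0.779.
ΔT(t) = ΔT_eq (1 − e^(−t/τ)) = 7.09 × (1 − e^−0.779) = 3.83 K.

3.83 K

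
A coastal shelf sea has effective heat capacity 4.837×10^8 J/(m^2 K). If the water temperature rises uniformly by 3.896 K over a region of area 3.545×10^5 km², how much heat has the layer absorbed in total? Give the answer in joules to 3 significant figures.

Areal heat capacity C = 4.837×10^8 J/(m^2 K) (given).
Heat per unit area: q = C ΔT = 4.84×10^8 × 3.896 = 1.88×10^9 J/m².
Total heat: Q = q × A = 1.88×10^9 × (3.545×10^5 × 10⁶ m²) = 6.68×10^20 J.

6.68×10^20 J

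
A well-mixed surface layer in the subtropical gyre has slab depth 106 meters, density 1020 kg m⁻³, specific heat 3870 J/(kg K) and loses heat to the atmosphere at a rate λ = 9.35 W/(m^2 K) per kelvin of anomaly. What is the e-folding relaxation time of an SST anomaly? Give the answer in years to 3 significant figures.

Areal heat capacity C = ρ c_p D = 1020 × 3870 × 106 = 4.18×10^8 J m⁻² K⁻¹.
Relaxation time τ = C / λ = 4.18×10^8 / 9.35 = 4.48×10^7 s.
In years: 4.48×10^7 s / (3.156×10^7 s/year) = 1.42 years.

1.42 years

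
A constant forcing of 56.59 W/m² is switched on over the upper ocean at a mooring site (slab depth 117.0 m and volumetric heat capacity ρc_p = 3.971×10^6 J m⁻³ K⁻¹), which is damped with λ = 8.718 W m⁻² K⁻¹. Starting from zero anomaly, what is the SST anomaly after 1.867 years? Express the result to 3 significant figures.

4.34 K

Areal heat capacity C = ρc_p × D = 3.971×10^6 × 117.0 = 4.65×10^8 J/(m²·K).
τ = C / λ = 4.65×10^8 / 8.718 = 5.33×10^7 s.
Equilibrium anomaly ΔT_eq = F / λ = 56.59 / 8.718 = 6.49 K.
t = 1.867 years = 5.89×10^7 s, so t/τ = 1.11.
ΔT(t) = ΔT_eq (1 − e^(−t/τ)) = 6.49 × (1 − e^−1.11) = 4.34 K.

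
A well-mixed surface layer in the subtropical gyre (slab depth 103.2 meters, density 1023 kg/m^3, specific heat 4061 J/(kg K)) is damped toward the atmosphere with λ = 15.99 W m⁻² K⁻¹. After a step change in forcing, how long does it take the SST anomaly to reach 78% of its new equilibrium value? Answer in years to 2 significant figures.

1.3 years

Areal heat capacity C = ρ c_p D = 1023 × 4061 × 103.2 = 4.29×10^8 J/(m²·K).
τ = C / λ = 4.29×10^8 / 15.99 = 2.68×10^7 s.
Fraction reached: 1 − e^(−t/τ) = 0.78 ⇒ t = −τ ln(1 − 0.78) = τ × 1.51.
t = 4.06×10^7 s = 1.29 years.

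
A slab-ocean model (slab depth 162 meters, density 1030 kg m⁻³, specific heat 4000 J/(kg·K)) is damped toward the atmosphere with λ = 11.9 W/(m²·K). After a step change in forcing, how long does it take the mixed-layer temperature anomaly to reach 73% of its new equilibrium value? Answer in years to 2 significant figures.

2.3 years

Areal heat capacity C = ρ c_p D = 1030 × 4000 × 162 = 6.67×10^8 J/(m^2 K).
τ = C / λ = 6.67×10^8 / 11.9 = 5.61×10^7 s.
Fraction reached: 1 − e^(−t/τ) = 0.73 ⇒ t = −τ ln(1 − 0.73) = τ × 1.31.
t = 7.34×10^7 s = 2.33 years.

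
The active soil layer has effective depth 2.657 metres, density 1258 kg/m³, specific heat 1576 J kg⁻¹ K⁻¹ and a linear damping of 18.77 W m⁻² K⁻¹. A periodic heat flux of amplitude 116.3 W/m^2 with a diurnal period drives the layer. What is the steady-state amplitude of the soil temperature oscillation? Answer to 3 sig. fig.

0.303 K

Areal heat capacity C = ρ c_p D = 1258 × 1576 × 2.657 = 5.27×10^6 J m⁻² K⁻¹.
Angular frequency ω = 2π / T = 2π / 86400 s = 7.27×10^-5 s⁻¹.
√((Cω)² + λ²) = √((383)² + 18.77²) = 384 W/(m²·K).
Amplitude A = F₀ / √((Cω)²+λ²) = 116.3 / 384 = 0.303 K.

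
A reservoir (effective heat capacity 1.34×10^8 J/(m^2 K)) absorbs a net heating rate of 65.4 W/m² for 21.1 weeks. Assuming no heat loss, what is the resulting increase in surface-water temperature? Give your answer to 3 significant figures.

Areal heat capacity C = 1.34×10^8 J/(m^2 K) (given).
Net heat input Q = F Δt = 65.4 × (21.1 weeks × 6.048×10^5 s/week) = 8.35×10^8 J/m².
ΔT = Q / C = 8.35×10^8 / 1.34×10^8 = 6.23 K.

6.23 K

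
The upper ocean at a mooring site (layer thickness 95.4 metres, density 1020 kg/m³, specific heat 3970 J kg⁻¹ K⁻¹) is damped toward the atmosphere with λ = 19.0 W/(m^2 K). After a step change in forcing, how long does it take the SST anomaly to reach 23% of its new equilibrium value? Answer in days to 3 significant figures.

61.5 days

Areal heat capacity C = ρ c_p D = 1020 × 3970 × 95.4 = 3.86×10^8 J/(m²·K).
τ = C / λ = 3.86×10^8 / 19.0 = 2.03×10^7 s.
Fraction reached: 1 − e^(−t/τ) = 0.23 ⇒ t = −τ ln(1 − 0.23) = τ × 0.261.
t = 5.31×10^6 s = 61.5 days.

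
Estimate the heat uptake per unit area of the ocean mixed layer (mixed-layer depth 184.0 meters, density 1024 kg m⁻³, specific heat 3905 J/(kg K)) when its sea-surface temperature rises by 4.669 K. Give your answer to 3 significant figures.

Areal heat capacity C = ρ c_p D = 1024 × 3905 × 184.0 = 7.36×10^8 J/(m^2 K).
ΔQ = C ΔT = 7.36×10^8 × 4.669 = 3.44×10^9 J/m².

3.44×10^9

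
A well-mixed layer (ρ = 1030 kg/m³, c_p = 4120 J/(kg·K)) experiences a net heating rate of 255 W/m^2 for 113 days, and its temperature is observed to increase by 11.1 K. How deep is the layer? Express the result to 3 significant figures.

Heat input Q = F Δt = 255 × 9.76×10^6 s = 2.49×10^9 J/m².
Required areal heat capacity C = Q / ΔT = 2.24×10^8 J/(m²·K).
Depth D = C / (ρ c_p) = 2.24×10^8 / (1030 × 4120) = 52.9 m.

52.9 m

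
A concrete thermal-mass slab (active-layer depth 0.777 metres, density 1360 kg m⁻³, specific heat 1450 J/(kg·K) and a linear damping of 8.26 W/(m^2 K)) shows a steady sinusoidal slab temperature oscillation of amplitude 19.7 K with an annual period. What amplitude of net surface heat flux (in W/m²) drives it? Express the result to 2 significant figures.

160

Areal heat capacity C = ρ c_p D = 1360 × 1450 × 0.777 = 1.53×10^6 J/(m²·K).
ω = 2π / 3.15×10^7 s = 1.99×10^-7 s⁻¹.
√((Cω)² + λ²) = √((0.305)² + 8.26²) = 8.27 W/(m²·K).
F₀ = A × √((Cω)²+λ²) = 19.7 × 8.27 = 163 W/m².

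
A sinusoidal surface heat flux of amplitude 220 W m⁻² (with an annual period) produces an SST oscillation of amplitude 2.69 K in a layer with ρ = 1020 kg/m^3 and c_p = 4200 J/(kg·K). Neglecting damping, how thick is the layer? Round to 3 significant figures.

95.8 m

ω = 2π / 3.15×10^7 s = 1.99×10^-7 s⁻¹.
Required C = F₀ / (A ω) = 220 / (2.69 × 1.99×10^-7) = 4.10×10^8 J/(m²·K).
D = C / (ρ c_p) = 4.10×10^8 / (1020 × 4200) = 95.8 m.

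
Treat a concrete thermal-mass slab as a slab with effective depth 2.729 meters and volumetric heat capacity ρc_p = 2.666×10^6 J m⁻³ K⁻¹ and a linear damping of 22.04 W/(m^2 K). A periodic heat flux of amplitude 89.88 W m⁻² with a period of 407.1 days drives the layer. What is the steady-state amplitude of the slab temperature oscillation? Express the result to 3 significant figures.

Areal heat capacity C = ρc_p × D = 2.666×10^6 × 2.729 = 7.28×10^6 J/(m^2 K).
Angular frequency ω = 2π / T = 2π / 3.52×10^7 s = 1.79×10^-7 s⁻¹.
√((Cω)² + λ²) = √((1.30)² + 22.04²) = 22.1 W/(m²·K).
Amplitude A = F₀ / √((Cω)²+λ²) = 89.88 / 22.1 = 4.07 K.

4.07 K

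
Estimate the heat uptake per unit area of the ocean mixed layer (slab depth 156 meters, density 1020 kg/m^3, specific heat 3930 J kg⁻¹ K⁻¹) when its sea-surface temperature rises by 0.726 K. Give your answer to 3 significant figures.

4.54×10^8

Areal heat capacity C = ρ c_p D = 1020 × 3930 × 156 = 6.25×10^8 J/(m^2 K).
ΔQ = C ΔT = 6.25×10^8 × 0.726 = 4.54×10^8 J/m².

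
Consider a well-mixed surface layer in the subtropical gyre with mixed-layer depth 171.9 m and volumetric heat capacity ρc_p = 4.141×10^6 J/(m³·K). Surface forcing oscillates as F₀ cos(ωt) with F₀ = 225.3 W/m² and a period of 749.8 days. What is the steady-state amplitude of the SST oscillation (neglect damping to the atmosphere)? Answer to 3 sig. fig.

3.26 K

Areal heat capacity C = ρc_p × D = 4.141×10^6 × 171.9 = 7.12×10^8 J m⁻² K⁻¹.
Angular frequency ω = 2π / T = 2π / 6.48×10^7 s = 9.70×10^-8 s⁻¹.
Cω = 7.12×10^8 × 9.70×10^-8 = 69.0 W/(m²·K).
Amplitude A = F₀ / (Cω) = 225.3 / 69.0 = 3.26 K.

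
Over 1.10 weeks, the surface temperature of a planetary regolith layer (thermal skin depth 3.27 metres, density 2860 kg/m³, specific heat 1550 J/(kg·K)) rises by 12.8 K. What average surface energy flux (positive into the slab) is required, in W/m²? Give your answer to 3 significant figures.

279

Areal heat capacity C = ρ c_p D = 2860 × 1550 × 3.27 = 1.45×10^7 J/(m²·K).
Required heat per unit area: Q = C ΔT = 1.45×10^7 × 12.8 = 1.86×10^8 J/m².
Flux F = Q / Δt = 1.86×10^8 / 6.65×10^5 s = 279 W/m².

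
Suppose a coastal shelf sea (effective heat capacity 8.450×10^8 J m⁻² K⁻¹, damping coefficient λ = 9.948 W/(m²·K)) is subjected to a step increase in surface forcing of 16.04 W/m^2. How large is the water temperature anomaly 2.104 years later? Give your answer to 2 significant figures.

Areal heat capacity C = 8.450×10^8 J m⁻² K⁻¹ (given).
τ = C / λ = 8.45×10^8 / 9.948 = 8.49×10^7 s.
Equilibrium anomaly ΔT_eq = F / λ = 16.04 / 9.948 = 1.61 K.
t = 2.104 years = 6.64×10^7 s, so t/τ = 0.782.
ΔT(t) = ΔT_eq (1 − e^(−t/τ)) = 1.61 × (1 − e^−0.782) = 0.874 K.

0.87 K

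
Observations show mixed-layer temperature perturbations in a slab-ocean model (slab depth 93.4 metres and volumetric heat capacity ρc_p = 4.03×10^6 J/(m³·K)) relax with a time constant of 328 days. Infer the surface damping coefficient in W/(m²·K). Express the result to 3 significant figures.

Areal heat capacity C = ρc_p × D = 4.03×10^6 × 93.4 = 3.76×10^8 J m⁻² K⁻¹.
τ = 328 days = 2.83×10^7 s.
λ = C / τ = 3.76×10^8 / 2.83×10^7 = 13.3 W/(m²·K).

13.3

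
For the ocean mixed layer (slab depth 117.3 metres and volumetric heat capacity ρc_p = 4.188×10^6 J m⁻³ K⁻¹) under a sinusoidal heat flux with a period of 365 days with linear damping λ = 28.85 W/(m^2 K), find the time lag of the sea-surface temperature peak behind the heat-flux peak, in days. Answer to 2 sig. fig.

Areal heat capacity C = ρc_p × D = 4.188×10^6 × 117.3 = 4.91×10^8 J/(m^2 K).
ω = 2π / 3.15×10^7 s = 1.99×10^-7 s⁻¹.
Phase lag φ = arctan(Cω/λ) = arctan(97.9/28.85) = 1.28 rad.
Time lag = φ / ω = 1.28 / 1.99×10^-7 = 6.45×10^6 s = 74.6 days.

75 days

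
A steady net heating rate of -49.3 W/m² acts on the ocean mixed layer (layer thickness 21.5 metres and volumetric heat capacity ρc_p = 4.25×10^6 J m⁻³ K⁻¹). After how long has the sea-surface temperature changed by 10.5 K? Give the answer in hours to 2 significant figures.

Areal heat capacity C = ρc_p × D = 4.25×10^6 × 21.5 = 9.14×10^7 J/(m^2 K).
Time required: Δt = C ΔT / F = 9.14×10^7 × -10.5 / -49.3 = 1.95×10^7 s.
In hours: 1.95×10^7 s / (3600 s/hour) = 5410 hours.

5400 hours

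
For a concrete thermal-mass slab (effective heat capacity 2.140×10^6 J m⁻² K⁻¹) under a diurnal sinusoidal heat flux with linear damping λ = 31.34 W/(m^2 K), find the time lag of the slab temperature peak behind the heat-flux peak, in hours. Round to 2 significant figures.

Areal heat capacity C = 2.140×10^6 J m⁻² K⁻¹ (given).
ω = 2π / 86400 s = 7.27×10^-5 s⁻¹.
Phase lag φ = arctan(Cω/λ) = arctan(156/31.34) = 1.37 rad.
Time lag = φ / ω = 1.37 / 7.27×10^-5 = 18900 s = 5.24 hours.

5.2 hours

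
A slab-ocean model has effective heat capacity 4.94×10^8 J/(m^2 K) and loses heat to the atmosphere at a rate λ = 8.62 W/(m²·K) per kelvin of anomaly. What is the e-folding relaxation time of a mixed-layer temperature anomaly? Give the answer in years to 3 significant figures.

Areal heat capacity C = 4.94×10^8 J/(m^2 K) (given).
Relaxation time τ = C / λ = 4.94×10^8 / 8.62 = 5.73×10^7 s.
In years: 5.73×10^7 s / (3.156×10^7 s/year) = 1.82 years.

1.82 years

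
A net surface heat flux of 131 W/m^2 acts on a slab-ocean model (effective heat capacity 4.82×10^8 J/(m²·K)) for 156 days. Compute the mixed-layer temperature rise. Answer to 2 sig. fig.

Areal heat capacity C = 4.82×10^8 J/(m²·K) (given).
Net heat input Q = F Δt = 131 × (156 days × 86400 s/day) = 1.77×10^9 J/m².
ΔT = Q / C = 1.77×10^9 / 4.82×10^8 = 3.66 K.

3.7 K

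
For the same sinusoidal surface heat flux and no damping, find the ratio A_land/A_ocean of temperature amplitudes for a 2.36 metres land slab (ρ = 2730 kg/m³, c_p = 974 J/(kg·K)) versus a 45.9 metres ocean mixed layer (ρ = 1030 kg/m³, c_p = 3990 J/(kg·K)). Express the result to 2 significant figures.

30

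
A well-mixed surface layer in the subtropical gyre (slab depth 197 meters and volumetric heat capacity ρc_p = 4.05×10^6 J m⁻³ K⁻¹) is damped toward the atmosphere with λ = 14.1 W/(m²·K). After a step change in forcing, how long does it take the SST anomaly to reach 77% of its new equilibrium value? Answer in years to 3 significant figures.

Areal heat capacity C = ρc_p × D = 4.05×10^6 × 197 = 7.98×10^8 J m⁻² K⁻¹.
τ = C / λ = 7.98×10^8 / 14.1 = 5.66×10^7 s.
Fraction reached: 1 − e^(−t/τ) = 0.77 ⇒ t = −τ ln(1 − 0.77) = τ × 1.47.
t = 8.32×10^7 s = 2.64 years.

2.64 years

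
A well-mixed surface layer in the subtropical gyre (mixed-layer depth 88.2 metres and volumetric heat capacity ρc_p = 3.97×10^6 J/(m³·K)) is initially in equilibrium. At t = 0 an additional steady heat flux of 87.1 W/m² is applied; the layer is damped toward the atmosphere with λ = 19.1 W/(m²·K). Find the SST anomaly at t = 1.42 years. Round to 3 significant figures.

4.16 K

Areal heat capacity C = ρc_p × D = 3.97×10^6 × 88.2 = 3.50×10^8 J/(m^2 K).
τ = C / λ = 3.50×10^8 / 19.1 = 1.83×10^7 s.
Equilibrium anomaly ΔT_eq = F / λ = 87.1 / 19.1 = 4.56 K.
t = 1.42 years = 4.48×10^7 s, so t/τ = 2.44.
ΔT(t) = ΔT_eq (1 − e^(−t/τ)) = 4.56 × (1 − e^−2.44) = 4.16 K.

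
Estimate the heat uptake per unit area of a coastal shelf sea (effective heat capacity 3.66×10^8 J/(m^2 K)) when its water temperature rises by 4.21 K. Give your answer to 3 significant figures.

1.54×10^9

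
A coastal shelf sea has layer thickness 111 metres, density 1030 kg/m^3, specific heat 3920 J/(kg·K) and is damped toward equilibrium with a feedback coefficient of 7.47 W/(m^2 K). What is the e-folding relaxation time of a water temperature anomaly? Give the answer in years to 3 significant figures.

1.90 years

Areal heat capacity C = ρ c_p D = 1030 × 3920 × 111 = 4.48×10^8 J/(m²·K).
Relaxation time τ = C / λ = 4.48×10^8 / 7.47 = 6.00×10^7 s.
In years: 6.00×10^7 s / (3.156×10^7 s/year) = 1.90 years.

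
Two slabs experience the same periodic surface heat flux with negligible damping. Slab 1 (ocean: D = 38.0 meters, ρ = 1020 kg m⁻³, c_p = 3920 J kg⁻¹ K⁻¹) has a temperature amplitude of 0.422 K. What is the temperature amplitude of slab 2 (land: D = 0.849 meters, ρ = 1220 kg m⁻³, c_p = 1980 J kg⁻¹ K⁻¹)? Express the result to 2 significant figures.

31 K

C_ocean = 1.52×10^8 J/(m²·K); C_land = 2.05×10^6 J/(m²·K).
A ∝ 1/C ⇒ A_land = A_ocean × C_ocean/C_land = 0.422 × 74.1 = 31.3 K.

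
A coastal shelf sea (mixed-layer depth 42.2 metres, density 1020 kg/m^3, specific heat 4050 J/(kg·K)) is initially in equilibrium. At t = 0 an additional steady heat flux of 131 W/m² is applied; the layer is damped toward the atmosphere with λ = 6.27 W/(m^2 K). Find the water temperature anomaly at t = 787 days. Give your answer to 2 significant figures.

Areal heat capacity C = ρ c_p D = 1020 × 4050 × 42.2 = 1.74×10^8 J/(m²·K).
τ = C / λ = 1.74×10^8 / 6.27 = 2.78×10^7 s.
Equilibrium anomaly ΔT_eq = F / λ = 131 / 6.27 = 20.9 K.
t = 787 days = 6.80×10^7 s, so t/τ = 2.45.
ΔT(t) = ΔT_eq (1 − e^(−t/τ)) = 20.9 × (1 − e^−2.45) = 19.1 K.

19 K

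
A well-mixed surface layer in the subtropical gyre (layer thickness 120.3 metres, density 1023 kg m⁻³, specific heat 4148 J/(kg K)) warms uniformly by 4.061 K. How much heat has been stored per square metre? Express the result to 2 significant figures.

2.1×10^9

Areal heat capacity C = ρ c_p D = 1023 × 4148 × 120.3 = 5.10×10^8 J m⁻² K⁻¹.
ΔQ = C ΔT = 5.10×10^8 × 4.061 = 2.07×10^9 J/m².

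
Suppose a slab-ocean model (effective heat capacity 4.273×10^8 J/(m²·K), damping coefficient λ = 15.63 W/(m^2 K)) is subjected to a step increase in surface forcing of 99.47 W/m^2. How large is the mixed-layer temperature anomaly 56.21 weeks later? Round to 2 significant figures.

Areal heat capacity C = 4.273×10^8 J/(m²·K) (given).
τ = C / λ = 4.27×10^8 / 15.63 = 2.73×10^7 s.
Equilibrium anomaly ΔT_eq = F / λ = 99.47 / 15.63 = 6.36 K.
t = 56.21 weeks = 3.40×10^7 s, so t/τ = 1.24.
ΔT(t) = ΔT_eq (1 − e^(−t/τ)) = 6.36 × (1 − e^−1.24) = 4.53 K.

4.5 K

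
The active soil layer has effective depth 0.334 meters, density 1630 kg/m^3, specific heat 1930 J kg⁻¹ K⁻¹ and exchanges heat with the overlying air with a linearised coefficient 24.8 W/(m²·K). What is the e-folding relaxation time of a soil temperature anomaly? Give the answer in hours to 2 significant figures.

12 hours

Areal heat capacity C = ρ c_p D = 1630 × 1930 × 0.334 = 1.05×10^6 J m⁻² K⁻¹.
Relaxation time τ = C / λ = 1.05×10^6 / 24.8 = 42400 s.
In hours: 42400 s / (3600 s/hour) = 11.8 hours.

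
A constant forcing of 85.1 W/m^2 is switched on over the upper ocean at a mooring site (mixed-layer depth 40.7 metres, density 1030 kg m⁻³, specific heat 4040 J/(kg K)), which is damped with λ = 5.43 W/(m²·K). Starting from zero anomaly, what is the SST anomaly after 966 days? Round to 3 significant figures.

Areal heat capacity C = ρ c_p D = 1030 × 4040 × 40.7 = 1.69×10^8 J/(m²·K).
τ = C / λ = 1.69×10^8 / 5.43 = 3.12×10^7 s.
Equilibrium anomaly ΔT_eq = F / λ = 85.1 / 5.43 = 15.7 K.
t = 966 days = 8.35×10^7 s, so t/τ = 2.68.
ΔT(t) = ΔT_eq (1 − e^(−t/τ)) = 15.7 × (1 − e^−2.68) = 14.6 K.

14.6 K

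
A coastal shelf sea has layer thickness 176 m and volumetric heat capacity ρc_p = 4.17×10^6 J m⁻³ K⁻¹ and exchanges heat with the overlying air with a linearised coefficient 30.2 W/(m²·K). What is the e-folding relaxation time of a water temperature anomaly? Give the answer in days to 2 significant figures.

Areal heat capacity C = ρc_p × D = 4.17×10^6 × 176 = 7.34×10^8 J/(m²·K).
Relaxation time τ = C / λ = 7.34×10^8 / 30.2 = 2.43×10^7 s.
In days: 2.43×10^7 s / (86400 s/day) = 281 days.

280 days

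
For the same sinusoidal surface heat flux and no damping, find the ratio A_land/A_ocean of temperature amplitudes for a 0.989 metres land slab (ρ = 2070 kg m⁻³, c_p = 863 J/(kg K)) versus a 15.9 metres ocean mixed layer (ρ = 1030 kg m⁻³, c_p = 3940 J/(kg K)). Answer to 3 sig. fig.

C_ocean = 1030 × 3940 × 15.9 = 6.45×10^7 J/(m²·K).
C_land = 2070 × 863 × 0.989 = 1.77×10^6 J/(m²·K).
Undamped amplitude ∝ 1/C, so A_land/A_ocean = C_ocean/C_land = 36.5.

36.5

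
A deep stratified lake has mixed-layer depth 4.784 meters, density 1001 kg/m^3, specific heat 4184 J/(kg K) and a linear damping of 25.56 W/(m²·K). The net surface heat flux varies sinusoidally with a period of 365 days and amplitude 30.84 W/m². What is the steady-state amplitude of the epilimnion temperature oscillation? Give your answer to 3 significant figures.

1.19 K

Areal heat capacity C = ρ c_p D = 1001 × 4184 × 4.784 = 2.00×10^7 J/(m²·K).
Angular frequency ω = 2π / T = 2π / 3.15×10^7 s = 1.99×10^-7 s⁻¹.
√((Cω)² + λ²) = √((3.99)² + 25.56²) = 25.9 W/(m²·K).
Amplitude A = F₀ / √((Cω)²+λ²) = 30.84 / 25.9 = 1.19 K.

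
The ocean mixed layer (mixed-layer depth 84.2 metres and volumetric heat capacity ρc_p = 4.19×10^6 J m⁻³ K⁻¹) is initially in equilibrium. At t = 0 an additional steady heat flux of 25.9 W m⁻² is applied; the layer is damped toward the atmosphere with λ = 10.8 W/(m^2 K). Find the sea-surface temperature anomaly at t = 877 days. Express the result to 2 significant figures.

Areal heat capacity C = ρc_p × D = 4.19×10^6 × 84.2 = 3.53×10^8 J/(m²·K).
τ = C / λ = 3.53×10^8 / 10.8 = 3.27×10^7 s.
Equilibrium anomaly ΔT_eq = F / λ = 25.9 / 10.8 = 2.40 K.
t = 877 days = 7.58×10^7 s, so t/τ = 2.32.
ΔT(t) = ΔT_eq (1 − e^(−t/τ)) = 2.40 × (1 − e^−2.32) = 2.16 K.

2.2 K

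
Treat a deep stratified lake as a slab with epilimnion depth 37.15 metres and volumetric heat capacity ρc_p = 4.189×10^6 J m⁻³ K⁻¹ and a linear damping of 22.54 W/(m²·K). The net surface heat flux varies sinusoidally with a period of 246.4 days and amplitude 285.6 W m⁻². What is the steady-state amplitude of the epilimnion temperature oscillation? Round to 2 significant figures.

Areal heat capacity C = ρc_p × D = 4.189×10^6 × 37.15 = 1.56×10^8 J/(m²·K).
Angular frequency ω = 2π / T = 2π / 2.13×10^7 s = 2.95×10^-7 s⁻¹.
√((Cω)² + λ²) = √((45.9)² + 22.54²) = 51.2 W/(m²·K).
Amplitude A = F₀ / √((Cω)²+λ²) = 285.6 / 51.2 = 5.58 K.

5.6 K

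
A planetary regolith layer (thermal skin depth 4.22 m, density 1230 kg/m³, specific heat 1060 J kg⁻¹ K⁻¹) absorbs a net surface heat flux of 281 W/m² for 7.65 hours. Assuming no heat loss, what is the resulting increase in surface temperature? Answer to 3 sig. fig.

Areal heat capacity C = ρ c_p D = 1230 × 1060 × 4.22 = 5.50×10^6 J/(m²·K).
Net heat input Q = F Δt = 281 × (7.65 hours × 3600 s/hour) = 7.74×10^6 J/m².
ΔT = Q / C = 7.74×10^6 / 5.50×10^6 = 1.41 K.

1.41 K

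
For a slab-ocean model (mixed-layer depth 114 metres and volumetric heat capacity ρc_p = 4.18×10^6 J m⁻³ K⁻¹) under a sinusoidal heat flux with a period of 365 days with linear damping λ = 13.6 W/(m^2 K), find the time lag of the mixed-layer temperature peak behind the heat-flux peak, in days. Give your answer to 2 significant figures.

Areal heat capacity C = ρc_p × D = 4.18×10^6 × 114 = 4.77×10^8 J/(m^2 K).
ω = 2π / 3.15×10^7 s = 1.99×10^-7 s⁻¹.
Phase lag φ = arctan(Cω/λ) = arctan(94.9/13.6) = 1.43 rad.
Time lag = φ / ω = 1.43 / 1.99×10^-7 = 7.17×10^6 s = 83.0 days.

83 days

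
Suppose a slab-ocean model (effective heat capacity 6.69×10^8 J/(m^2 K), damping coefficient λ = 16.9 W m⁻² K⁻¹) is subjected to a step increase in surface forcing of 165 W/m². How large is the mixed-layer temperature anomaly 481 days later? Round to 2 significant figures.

6.3 K

Areal heat capacity C = 6.69×10^8 J/(m^2 K) (given).
τ = C / λ = 6.69×10^8 / 16.9 = 3.96×10^7 s.
Equilibrium anomaly ΔT_eq = F / λ = 165 / 16.9 = 9.76 K.
t = 481 days = 4.16×10^7 s, so t/τ = 1.05.
ΔT(t) = ΔT_eq (1 − e^(−t/τ)) = 9.76 × (1 − e^−1.05) = 6.35 K.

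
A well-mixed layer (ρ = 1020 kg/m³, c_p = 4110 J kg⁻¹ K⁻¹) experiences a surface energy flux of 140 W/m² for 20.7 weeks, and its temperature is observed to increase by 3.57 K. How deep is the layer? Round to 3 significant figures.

Heat input Q = F Δt = 140 × 1.25×10^7 s = 1.75×10^9 J/m².
Required areal heat capacity C = Q / ΔT = 4.91×10^8 J/(m²·K).
Depth D = C / (ρ c_p) = 4.91×10^8 / (1020 × 4110) = 117 m.

117 m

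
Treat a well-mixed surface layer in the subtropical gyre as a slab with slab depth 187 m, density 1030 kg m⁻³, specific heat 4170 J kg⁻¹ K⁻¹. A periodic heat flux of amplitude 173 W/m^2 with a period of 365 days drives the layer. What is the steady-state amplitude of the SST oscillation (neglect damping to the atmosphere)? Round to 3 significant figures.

1.08 K

Areal heat capacity C = ρ c_p D = 1030 × 4170 × 187 = 8.03×10^8 J/(m²·K).
Angular frequency ω = 2π / T = 2π / 3.15×10^7 s = 1.99×10^-7 s⁻¹.
Cω = 8.03×10^8 × 1.99×10^-7 = 160 W/(m²·K).
Amplitude A = F₀ / (Cω) = 173 / 160 = 1.08 K.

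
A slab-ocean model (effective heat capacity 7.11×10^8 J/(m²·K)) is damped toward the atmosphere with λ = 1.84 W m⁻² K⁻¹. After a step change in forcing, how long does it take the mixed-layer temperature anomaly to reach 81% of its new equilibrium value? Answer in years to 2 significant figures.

20 years

Areal heat capacity C = 7.11×10^8 J/(m²·K) (given).
τ = C / λ = 7.11×10^8 / 1.84 = 3.86×10^8 s.
Fraction reached: 1 − e^(−t/τ) = 0.81 ⇒ t = −τ ln(1 − 0.81) = τ × 1.66.
t = 6.42×10^8 s = 20.3 years.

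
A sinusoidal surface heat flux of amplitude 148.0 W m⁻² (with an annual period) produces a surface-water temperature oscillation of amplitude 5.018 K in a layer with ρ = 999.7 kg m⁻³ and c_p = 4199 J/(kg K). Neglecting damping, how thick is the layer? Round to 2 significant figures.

35 m

ω = 2π / 3.15×10^7 s = 1.99×10^-7 s⁻¹.
Required C = F₀ / (A ω) = 148.0 / (5.018 × 1.99×10^-7) = 1.48×10^8 J/(m²·K).
D = C / (ρ c_p) = 1.48×10^8 / (999.7 × 4199) = 35.3 m.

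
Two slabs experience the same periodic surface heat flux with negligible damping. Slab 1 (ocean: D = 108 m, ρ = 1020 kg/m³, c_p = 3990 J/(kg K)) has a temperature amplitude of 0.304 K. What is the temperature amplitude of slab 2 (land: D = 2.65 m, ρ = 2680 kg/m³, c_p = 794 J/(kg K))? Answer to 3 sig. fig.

C_ocean = 4.40×10^8 J/(m²·K); C_land = 5.64×10^6 J/(m²·K).
A ∝ 1/C ⇒ A_land = A_ocean × C_ocean/C_land = 0.304 × 77.9 = 23.7 K.

23.7 K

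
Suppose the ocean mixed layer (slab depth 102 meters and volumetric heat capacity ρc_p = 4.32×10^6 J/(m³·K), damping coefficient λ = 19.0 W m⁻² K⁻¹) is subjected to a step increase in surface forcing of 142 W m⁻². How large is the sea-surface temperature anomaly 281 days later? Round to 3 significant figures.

Areal heat capacity C = ρc_p × D = 4.32×10^6 × 102 = 4.41×10^8 J m⁻² K⁻¹.
τ = C / λ = 4.41×10^8 / 19.0 = 2.32×10^7 s.
Equilibrium anomaly ΔT_eq = F / λ = 142 / 19.0 = 7.47 K.
t = 281 days = 2.43×10^7 s, so t/τ = 1.05.
ΔT(t) = ΔT_eq (1 − e^(−t/τ)) = 7.47 × (1 − e^−1.05) = 4.85 K.

4.85 K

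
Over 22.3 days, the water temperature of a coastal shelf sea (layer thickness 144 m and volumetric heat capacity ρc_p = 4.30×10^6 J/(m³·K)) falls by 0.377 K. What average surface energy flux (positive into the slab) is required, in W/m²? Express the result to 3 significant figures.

Areal heat capacity C = ρc_p × D = 4.30×10^6 × 144 = 6.19×10^8 J m⁻² K⁻¹.
Required heat per unit area: Q = C ΔT = 6.19×10^8 × -0.377 = -2.33×10^8 J/m².
Flux F = Q / Δt = -2.33×10^8 / 1.93×10^6 s = -121 W/m².

-121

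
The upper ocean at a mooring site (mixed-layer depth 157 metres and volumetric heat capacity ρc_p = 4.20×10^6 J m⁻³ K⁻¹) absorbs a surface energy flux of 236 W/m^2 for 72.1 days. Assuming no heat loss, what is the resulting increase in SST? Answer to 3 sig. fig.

2.23 K

Areal heat capacity C = ρc_p × D = 4.20×10^6 × 157 = 6.59×10^8 J/(m²·K).
Net heat input Q = F Δt = 236 × (72.1 days × 86400 s/day) = 1.47×10^9 J/m².
ΔT = Q / C = 1.47×10^9 / 6.59×10^8 = 2.23 K.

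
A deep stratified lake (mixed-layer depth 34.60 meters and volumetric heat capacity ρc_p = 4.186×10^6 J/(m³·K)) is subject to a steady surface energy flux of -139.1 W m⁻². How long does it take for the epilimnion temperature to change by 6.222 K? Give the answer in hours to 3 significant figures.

1800 hours

Areal heat capacity C = ρc_p × D = 4.186×10^6 × 34.60 = 1.45×10^8 J m⁻² K⁻¹.
Time required: Δt = C ΔT / F = 1.45×10^8 × -6.222 / -139.1 = 6.48×10^6 s.
In hours: 6.48×10^6 s / (3600 s/hour) = 1800 hours.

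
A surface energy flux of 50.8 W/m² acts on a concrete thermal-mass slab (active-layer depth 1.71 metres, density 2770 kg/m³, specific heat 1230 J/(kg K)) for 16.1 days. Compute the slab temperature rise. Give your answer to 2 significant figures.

12 K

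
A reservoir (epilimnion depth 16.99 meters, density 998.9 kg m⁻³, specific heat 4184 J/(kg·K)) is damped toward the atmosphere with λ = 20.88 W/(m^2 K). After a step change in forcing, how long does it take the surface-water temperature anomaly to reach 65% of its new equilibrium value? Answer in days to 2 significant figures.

Areal heat capacity C = ρ c_p D = 998.9 × 4184 × 16.99 = 7.10×10^7 J/(m^2 K).
τ = C / λ = 7.10×10^7 / 20.88 = 3.40×10^6 s.
Fraction reached: 1 − e^(−t/τ) = 0.65 ⇒ t = −τ ln(1 − 0.65) = τ × 1.05.
t = 3.57×10^6 s = 41.3 days.

41 days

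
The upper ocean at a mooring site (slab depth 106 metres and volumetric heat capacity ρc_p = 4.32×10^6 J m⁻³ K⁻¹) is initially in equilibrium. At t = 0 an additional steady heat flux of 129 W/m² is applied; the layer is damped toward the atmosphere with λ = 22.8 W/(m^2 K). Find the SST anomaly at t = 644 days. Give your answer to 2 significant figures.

5.3 K

Areal heat capacity C = ρc_p × D = 4.32×10^6 × 106 = 4.58×10^8 J/(m²·K).
τ = C / λ = 4.58×10^8 / 22.8 = 2.01×10^7 s.
Equilibrium anomaly ΔT_eq = F / λ = 129 / 22.8 = 5.66 K.
t = 644 days = 5.56×10^7 s, so t/τ = 2.77.
ΔT(t) = ΔT_eq (1 − e^(−t/τ)) = 5.66 × (1 − e^−2.77) = 5.30 K.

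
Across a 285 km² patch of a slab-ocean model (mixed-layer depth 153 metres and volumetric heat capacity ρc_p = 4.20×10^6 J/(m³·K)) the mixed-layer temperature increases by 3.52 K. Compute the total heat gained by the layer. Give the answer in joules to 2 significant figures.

Areal heat capacity C = ρc_p × D = 4.20×10^6 × 153 = 6.43×10^8 J m⁻² K⁻¹.
Heat per unit area: q = C ΔT = 6.43×10^8 × 3.52 = 2.26×10^9 J/m².
Total heat: Q = q × A = 2.26×10^9 × (285 × 10⁶ m²) = 6.45×10^17 J.

6.4×10^17 J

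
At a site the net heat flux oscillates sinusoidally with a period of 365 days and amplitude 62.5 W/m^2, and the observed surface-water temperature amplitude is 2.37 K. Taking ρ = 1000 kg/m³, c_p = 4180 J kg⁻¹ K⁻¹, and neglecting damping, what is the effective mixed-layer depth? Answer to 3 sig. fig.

ω = 2π / 3.15×10^7 s = 1.99×10^-7 s⁻¹.
Required C = F₀ / (A ω) = 62.5 / (2.37 × 1.99×10^-7) = 1.32×10^8 J/(m²·K).
D = C / (ρ c_p) = 1.32×10^8 / (1000 × 4180) = 31.7 m.

31.7 m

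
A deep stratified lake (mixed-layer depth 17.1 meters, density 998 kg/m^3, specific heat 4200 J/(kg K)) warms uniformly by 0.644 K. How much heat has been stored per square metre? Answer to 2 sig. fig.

4.6×10^7

Areal heat capacity C = ρ c_p D = 998 × 4200 × 17.1 = 7.17×10^7 J m⁻² K⁻¹.
ΔQ = C ΔT = 7.17×10^7 × 0.644 = 4.62×10^7 J/m².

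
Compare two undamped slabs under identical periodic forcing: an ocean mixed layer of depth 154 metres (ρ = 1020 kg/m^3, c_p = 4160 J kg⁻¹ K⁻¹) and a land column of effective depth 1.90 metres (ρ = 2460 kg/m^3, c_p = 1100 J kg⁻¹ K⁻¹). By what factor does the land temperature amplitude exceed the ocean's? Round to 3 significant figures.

127

C_ocean = 1020 × 4160 × 154 = 6.53×10^8 J/(m²·K).
C_land = 2460 × 1100 × 1.90 = 5.14×10^6 J/(m²·K).
Undamped amplitude ∝ 1/C, so A_land/A_ocean = C_ocean/C_land = 127.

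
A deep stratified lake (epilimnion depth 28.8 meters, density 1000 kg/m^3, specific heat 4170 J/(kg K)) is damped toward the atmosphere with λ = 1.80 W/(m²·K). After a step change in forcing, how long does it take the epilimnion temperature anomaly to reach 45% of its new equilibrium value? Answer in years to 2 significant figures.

Areal heat capacity C = ρ c_p D = 1000 × 4170 × 28.8 = 1.20×10^8 J m⁻² K⁻¹.
τ = C / λ = 1.20×10^8 / 1.80 = 6.67×10^7 s.
Fraction reached: 1 − e^(−t/τ) = 0.45 ⇒ t = −τ ln(1 − 0.45) = τ × 0.598.
t = 3.99×10^7 s = 1.26 years.

1.3 years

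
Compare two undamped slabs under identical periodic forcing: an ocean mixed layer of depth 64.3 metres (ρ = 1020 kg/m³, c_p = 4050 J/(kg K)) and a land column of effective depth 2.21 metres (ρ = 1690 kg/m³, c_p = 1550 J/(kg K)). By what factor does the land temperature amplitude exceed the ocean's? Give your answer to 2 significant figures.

46

C_ocean = 1020 × 4050 × 64.3 = 2.66×10^8 J/(m²·K).
C_land = 1690 × 1550 × 2.21 = 5.79×10^6 J/(m²·K).
Undamped amplitude ∝ 1/C, so A_land/A_ocean = C_ocean/C_land = 45.9.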